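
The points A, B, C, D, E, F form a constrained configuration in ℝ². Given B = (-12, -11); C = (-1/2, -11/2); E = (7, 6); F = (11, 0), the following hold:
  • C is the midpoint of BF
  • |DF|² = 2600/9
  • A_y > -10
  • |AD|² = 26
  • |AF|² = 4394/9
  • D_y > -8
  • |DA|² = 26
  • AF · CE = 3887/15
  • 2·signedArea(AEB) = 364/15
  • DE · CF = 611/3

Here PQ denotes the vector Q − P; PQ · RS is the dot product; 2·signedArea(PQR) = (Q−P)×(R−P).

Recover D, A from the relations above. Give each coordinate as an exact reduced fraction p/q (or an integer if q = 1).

A = (-134/15, -143/15)
D = (-13/3, -22/3)

1. D_x = -13/3  [line -23/2·x + -11/2·y + -541/6 = 0 ∩ |DF|² = 2600/9]
2. D_y = -22/3  [line -23/2·x + -11/2·y + -541/6 = 0 ∩ |DF|² = 2600/9]
   → D = (-13/3, -22/3)
3. A_x = -134/15  [2·signedArea(AEB) = 364/15 ∩ AF · CE = 3887/15]
4. A_y = -143/15  [2·signedArea(AEB) = 364/15 ∩ AF · CE = 3887/15]
   → A = (-134/15, -143/15)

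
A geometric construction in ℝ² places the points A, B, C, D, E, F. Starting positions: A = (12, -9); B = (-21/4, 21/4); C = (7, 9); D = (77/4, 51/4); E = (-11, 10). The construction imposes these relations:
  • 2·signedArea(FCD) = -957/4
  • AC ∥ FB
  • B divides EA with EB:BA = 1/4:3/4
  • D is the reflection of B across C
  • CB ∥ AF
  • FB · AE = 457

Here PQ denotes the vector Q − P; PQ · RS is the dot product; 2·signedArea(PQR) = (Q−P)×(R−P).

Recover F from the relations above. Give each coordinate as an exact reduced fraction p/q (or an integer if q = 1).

1. F_x = -1/4  [AC ∥ FB ∩ CB ∥ AF]
2. F_y = -51/4  [AC ∥ FB ∩ CB ∥ AF]
   → F = (-1/4, -51/4)

F = (-1/4, -51/4)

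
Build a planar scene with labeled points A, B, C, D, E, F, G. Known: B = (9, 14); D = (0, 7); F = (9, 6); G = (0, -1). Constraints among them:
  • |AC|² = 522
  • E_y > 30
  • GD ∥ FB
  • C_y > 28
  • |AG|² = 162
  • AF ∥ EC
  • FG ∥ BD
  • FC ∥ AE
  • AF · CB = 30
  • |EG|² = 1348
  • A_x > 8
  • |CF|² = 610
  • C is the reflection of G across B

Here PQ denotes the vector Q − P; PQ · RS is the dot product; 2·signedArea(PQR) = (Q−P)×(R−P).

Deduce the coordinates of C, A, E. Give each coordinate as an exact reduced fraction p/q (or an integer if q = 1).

1. C_x = 18  [C is the reflection of G across B]
2. C_y = 29  [C is the reflection of G across B]
   → C = (18, 29)
3. A_x = 9  [line 9·x + 15·y + -201 = 0 ∩ |AG|² = 162]
4. A_y = 8  [line 9·x + 15·y + -201 = 0 ∩ |AG|² = 162]
   → A = (9, 8)
5. E_x = 18  [AF ∥ EC ∩ FC ∥ AE]
6. E_y = 31  [AF ∥ EC ∩ FC ∥ AE]
   → E = (18, 31)

A = (9, 8)
C = (18, 29)
E = (18, 31)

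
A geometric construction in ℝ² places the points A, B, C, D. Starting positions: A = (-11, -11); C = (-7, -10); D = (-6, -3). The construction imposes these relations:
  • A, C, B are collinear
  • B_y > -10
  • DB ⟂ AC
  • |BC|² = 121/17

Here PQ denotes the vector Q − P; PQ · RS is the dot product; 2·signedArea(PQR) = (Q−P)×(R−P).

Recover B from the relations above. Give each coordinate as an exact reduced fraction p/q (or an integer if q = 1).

1. B_x = -75/17  [A, C, B are collinear ∩ DB ⟂ AC]
2. B_y = -159/17  [A, C, B are collinear ∩ DB ⟂ AC]
   → B = (-75/17, -159/17)

B = (-75/17, -159/17)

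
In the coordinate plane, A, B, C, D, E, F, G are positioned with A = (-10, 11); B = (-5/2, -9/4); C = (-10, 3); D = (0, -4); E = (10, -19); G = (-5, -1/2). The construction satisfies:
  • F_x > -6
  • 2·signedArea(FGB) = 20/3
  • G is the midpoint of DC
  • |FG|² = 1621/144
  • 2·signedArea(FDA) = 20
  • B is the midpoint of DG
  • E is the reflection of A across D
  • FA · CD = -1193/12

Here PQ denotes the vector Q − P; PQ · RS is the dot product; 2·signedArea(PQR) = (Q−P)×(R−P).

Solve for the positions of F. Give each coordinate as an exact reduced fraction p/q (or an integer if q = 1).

F = (-35/6, 11/4)

1. F_x = -35/6  [2·signedArea(FGB) = 20/3 ∩ FA · CD = -1193/12]
2. F_y = 11/4  [2·signedArea(FGB) = 20/3 ∩ FA · CD = -1193/12]
   → F = (-35/6, 11/4)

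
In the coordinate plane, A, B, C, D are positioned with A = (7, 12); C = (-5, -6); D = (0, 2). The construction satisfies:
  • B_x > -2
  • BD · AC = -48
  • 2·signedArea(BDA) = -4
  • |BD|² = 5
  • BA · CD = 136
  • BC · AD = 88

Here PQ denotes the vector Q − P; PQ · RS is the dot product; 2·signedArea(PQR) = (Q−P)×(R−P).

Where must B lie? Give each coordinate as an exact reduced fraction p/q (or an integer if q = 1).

B = (-1, 0)

1. B_x = -1  [BC · AD = 88 ∩ BA · CD = 136]
2. B_y = 0  [BC · AD = 88 ∩ BA · CD = 136]
   → B = (-1, 0)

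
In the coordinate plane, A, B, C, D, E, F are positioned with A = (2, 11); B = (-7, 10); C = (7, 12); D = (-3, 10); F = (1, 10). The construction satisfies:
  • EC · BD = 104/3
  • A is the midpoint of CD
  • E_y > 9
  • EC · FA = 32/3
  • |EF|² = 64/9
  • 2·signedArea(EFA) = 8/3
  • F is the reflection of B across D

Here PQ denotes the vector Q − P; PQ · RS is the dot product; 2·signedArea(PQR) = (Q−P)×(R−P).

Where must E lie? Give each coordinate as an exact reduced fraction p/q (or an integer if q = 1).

E = (-5/3, 10)

1. E_x = -5/3  [2·signedArea(EFA) = 8/3 ∩ EC · FA = 32/3]
2. E_y = 10  [2·signedArea(EFA) = 8/3 ∩ EC · FA = 32/3]
   → E = (-5/3, 10)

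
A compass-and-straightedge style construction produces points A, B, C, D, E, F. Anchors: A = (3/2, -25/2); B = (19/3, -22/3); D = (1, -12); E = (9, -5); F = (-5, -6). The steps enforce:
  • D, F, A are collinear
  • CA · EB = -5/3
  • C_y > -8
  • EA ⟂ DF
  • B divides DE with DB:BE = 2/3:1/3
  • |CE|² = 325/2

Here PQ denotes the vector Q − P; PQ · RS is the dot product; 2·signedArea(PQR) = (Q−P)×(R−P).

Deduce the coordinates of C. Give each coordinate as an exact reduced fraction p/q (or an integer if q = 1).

1. C_x = -7/2  [line 8/3·x + 7/3·y + 161/6 = 0 ∩ |CE|² = 325/2]
2. C_y = -15/2  [line 8/3·x + 7/3·y + 161/6 = 0 ∩ |CE|² = 325/2]
   → C = (-7/2, -15/2)

C = (-7/2, -15/2)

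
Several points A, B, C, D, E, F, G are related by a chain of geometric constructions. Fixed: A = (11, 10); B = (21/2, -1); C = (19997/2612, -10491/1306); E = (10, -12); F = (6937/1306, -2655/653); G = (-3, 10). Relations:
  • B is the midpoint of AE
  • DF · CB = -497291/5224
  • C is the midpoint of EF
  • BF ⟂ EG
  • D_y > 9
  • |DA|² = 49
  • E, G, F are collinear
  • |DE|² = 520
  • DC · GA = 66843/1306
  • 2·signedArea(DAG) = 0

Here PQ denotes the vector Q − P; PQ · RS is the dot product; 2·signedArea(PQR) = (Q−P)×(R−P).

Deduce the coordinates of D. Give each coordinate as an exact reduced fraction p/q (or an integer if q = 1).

D = (4, 10)

1. D_x = 4  [2·signedArea(DAG) = 0 ∩ DF · CB = -497291/5224]
2. D_y = 10  [2·signedArea(DAG) = 0 ∩ DF · CB = -497291/5224]
   → D = (4, 10)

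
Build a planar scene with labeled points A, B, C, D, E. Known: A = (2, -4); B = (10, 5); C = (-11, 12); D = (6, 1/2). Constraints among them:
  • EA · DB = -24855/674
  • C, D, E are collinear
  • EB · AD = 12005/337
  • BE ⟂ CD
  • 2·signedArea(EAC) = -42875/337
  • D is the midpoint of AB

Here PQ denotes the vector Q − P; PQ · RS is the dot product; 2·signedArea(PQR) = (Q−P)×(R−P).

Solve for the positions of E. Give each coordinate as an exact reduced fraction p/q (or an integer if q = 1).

E = (2243/337, 19/337)

1. E_x = 2243/337  [C, D, E are collinear ∩ BE ⟂ CD]
2. E_y = 19/337  [C, D, E are collinear ∩ BE ⟂ CD]
   → E = (2243/337, 19/337)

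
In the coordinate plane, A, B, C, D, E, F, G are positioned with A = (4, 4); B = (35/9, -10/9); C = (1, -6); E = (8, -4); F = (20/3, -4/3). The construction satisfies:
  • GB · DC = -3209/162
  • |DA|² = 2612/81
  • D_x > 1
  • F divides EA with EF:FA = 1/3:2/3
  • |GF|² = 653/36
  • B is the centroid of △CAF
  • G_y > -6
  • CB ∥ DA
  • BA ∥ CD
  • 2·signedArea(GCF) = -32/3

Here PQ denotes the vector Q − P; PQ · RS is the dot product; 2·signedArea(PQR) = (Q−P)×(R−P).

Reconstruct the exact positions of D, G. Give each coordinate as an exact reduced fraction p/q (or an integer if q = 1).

D = (10/9, -8/9)
G = (9/2, -5)

1. D_x = 10/9  [CB ∥ DA ∩ BA ∥ CD]
2. D_y = -8/9  [CB ∥ DA ∩ BA ∥ CD]
   → D = (10/9, -8/9)
3. G_x = 9/2  [GB · DC = -3209/162 ∩ 2·signedArea(GCF) = -32/3]
4. G_y = -5  [GB · DC = -3209/162 ∩ 2·signedArea(GCF) = -32/3]
   → G = (9/2, -5)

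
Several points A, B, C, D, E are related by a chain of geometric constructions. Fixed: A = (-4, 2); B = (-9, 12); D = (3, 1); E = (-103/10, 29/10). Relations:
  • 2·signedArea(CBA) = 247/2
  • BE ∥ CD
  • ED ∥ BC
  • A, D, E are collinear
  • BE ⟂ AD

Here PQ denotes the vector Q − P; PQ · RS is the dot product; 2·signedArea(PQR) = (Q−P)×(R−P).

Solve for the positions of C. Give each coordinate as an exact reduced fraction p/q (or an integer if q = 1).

1. C_x = 43/10  [BE ∥ CD ∩ ED ∥ BC]
2. C_y = 101/10  [BE ∥ CD ∩ ED ∥ BC]
   → C = (43/10, 101/10)

C = (43/10, 101/10)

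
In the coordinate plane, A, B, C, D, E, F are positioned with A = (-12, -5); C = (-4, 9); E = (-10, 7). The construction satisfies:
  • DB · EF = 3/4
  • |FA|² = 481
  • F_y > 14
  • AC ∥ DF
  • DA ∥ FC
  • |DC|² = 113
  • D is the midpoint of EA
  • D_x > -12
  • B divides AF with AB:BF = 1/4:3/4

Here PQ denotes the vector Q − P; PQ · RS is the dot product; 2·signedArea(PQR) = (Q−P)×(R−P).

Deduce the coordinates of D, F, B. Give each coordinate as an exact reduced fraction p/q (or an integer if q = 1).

1. D_x = -11  [D is the midpoint of EA]
2. D_y = 1  [D is the midpoint of EA]
   → D = (-11, 1)
3. F_x = -3  [DA ∥ FC ∩ AC ∥ DF]
4. F_y = 15  [DA ∥ FC ∩ AC ∥ DF]
   → F = (-3, 15)
5. B_x = -39/4  [B divides AF with AB:BF = 1/4:3/4]
6. B_y = 0  [B divides AF with AB:BF = 1/4:3/4]
   → B = (-39/4, 0)

B = (-39/4, 0)
D = (-11, 1)
F = (-3, 15)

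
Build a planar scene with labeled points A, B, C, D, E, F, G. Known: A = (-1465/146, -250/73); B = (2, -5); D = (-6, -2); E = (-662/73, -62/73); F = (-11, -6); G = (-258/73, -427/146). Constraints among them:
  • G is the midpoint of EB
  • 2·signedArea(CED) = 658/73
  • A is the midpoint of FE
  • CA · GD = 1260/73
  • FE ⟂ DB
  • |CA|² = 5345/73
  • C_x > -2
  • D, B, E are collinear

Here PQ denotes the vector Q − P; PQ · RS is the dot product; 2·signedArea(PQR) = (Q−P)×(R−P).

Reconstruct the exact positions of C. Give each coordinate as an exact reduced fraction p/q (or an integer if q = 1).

C = (-287/146, -42/73)

1. C_x = -287/146  [CA · GD = 1260/73 ∩ 2·signedArea(CED) = 658/73]
2. C_y = -42/73  [CA · GD = 1260/73 ∩ 2·signedArea(CED) = 658/73]
   → C = (-287/146, -42/73)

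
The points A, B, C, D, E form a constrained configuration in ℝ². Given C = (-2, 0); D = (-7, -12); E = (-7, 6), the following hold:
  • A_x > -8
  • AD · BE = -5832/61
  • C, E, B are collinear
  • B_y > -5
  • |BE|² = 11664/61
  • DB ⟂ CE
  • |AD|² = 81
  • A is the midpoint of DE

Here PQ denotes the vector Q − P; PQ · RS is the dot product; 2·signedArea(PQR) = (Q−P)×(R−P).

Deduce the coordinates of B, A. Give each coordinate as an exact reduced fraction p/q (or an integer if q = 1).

1. B_x = 113/61  [C, E, B are collinear ∩ DB ⟂ CE]
2. B_y = -282/61  [C, E, B are collinear ∩ DB ⟂ CE]
   → B = (113/61, -282/61)
3. A_x = -7  [A is the midpoint of DE]
4. A_y = -3  [A is the midpoint of DE]
   → A = (-7, -3)

A = (-7, -3)
B = (113/61, -282/61)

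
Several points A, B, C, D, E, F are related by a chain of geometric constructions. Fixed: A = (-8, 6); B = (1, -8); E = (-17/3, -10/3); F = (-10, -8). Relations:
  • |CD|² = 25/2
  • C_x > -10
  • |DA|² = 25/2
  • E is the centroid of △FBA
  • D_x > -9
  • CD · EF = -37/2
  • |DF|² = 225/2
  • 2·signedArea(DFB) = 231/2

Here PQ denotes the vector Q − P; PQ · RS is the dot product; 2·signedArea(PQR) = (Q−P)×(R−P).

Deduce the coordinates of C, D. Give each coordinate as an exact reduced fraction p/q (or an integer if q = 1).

C = (-9, -1)
D = (-17/2, 5/2)

1. D_y = 5/2  [2·signedArea(DFB) = 231/2]
2. D_x = -17/2  [|DF|² = 225/2]
   → D = (-17/2, 5/2)
3. C_x = -9  [line 13/3·x + 14/3·y + 131/3 = 0 ∩ |CD|² = 25/2]
4. C_y = -1  [line 13/3·x + 14/3·y + 131/3 = 0 ∩ |CD|² = 25/2]
   → C = (-9, -1)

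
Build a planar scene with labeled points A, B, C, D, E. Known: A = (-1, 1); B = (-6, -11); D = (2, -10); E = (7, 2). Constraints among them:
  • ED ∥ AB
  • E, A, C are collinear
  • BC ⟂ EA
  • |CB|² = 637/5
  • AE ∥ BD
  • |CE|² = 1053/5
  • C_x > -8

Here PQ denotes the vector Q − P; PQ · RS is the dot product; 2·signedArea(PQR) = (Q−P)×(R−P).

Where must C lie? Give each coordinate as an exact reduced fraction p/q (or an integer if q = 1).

1. C_x = -37/5  [E, A, C are collinear ∩ BC ⟂ EA]
2. C_y = 1/5  [E, A, C are collinear ∩ BC ⟂ EA]
   → C = (-37/5, 1/5)

C = (-37/5, 1/5)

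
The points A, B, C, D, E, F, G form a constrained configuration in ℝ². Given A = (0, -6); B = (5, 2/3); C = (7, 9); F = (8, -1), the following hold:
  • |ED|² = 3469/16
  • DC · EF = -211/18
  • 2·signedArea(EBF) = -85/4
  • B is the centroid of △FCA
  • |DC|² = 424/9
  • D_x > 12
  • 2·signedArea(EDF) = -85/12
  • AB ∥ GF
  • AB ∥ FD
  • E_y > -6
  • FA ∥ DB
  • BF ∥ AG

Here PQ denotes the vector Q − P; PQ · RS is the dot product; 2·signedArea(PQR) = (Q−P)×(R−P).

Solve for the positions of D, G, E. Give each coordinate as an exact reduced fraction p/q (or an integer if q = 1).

1. D_x = 13  [FA ∥ DB ∩ AB ∥ FD]
2. D_y = 17/3  [FA ∥ DB ∩ AB ∥ FD]
   → D = (13, 17/3)
3. G_x = 3  [AB ∥ GF ∩ BF ∥ AG]
4. G_y = -23/3  [AB ∥ GF ∩ BF ∥ AG]
   → G = (3, -23/3)
5. E_x = 7/2  [2·signedArea(EDF) = -85/12 ∩ DC · EF = -211/18]
6. E_y = -67/12  [2·signedArea(EDF) = -85/12 ∩ DC · EF = -211/18]
   → E = (7/2, -67/12)

D = (13, 17/3)
E = (7/2, -67/12)
G = (3, -23/3)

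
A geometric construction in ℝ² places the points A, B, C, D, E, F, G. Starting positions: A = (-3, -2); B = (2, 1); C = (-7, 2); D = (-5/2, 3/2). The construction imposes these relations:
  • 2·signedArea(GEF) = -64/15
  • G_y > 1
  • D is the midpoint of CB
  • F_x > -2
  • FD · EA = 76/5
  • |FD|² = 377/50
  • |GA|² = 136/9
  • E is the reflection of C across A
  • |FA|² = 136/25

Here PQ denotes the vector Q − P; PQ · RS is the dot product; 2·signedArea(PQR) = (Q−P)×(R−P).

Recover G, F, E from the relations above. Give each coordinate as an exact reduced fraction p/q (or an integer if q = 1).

1. E_x = 1  [E is the reflection of C across A]
2. E_y = -6  [E is the reflection of C across A]
   → E = (1, -6)
3. F_x = -1  [line 4·x + -4·y + 4/5 = 0 ∩ |FA|² = 136/25]
4. F_y = -4/5  [line 4·x + -4·y + 4/5 = 0 ∩ |FA|² = 136/25]
   → F = (-1, -4/5)
5. G_x = -1  [line -26/5·x + -2·y + -38/15 = 0 ∩ |GA|² = 136/9]
6. G_y = 4/3  [line -26/5·x + -2·y + -38/15 = 0 ∩ |GA|² = 136/9]
   → G = (-1, 4/3)

E = (1, -6)
F = (-1, -4/5)
G = (-1, 4/3)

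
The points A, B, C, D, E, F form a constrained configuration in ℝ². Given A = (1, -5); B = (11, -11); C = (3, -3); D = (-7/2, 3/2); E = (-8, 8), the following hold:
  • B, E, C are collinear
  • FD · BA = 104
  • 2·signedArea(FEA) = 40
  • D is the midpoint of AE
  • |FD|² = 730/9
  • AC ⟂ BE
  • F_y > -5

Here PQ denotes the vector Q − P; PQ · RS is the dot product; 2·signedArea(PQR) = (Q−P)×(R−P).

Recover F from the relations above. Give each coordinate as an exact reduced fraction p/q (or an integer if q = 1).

1. F_x = 7/2  [FD · BA = 104 ∩ 2·signedArea(FEA) = 40]
2. F_y = -25/6  [FD · BA = 104 ∩ 2·signedArea(FEA) = 40]
   → F = (7/2, -25/6)

F = (7/2, -25/6)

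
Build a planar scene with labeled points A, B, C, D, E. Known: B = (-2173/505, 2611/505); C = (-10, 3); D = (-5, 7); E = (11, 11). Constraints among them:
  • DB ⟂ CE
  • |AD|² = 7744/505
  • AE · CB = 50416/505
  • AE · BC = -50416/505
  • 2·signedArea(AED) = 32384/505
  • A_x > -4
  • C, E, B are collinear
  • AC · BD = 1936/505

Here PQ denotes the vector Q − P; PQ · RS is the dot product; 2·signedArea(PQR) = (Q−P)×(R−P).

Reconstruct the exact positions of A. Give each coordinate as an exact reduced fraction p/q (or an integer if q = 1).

1. A_x = -1821/505  [AC · BD = 1936/505 ∩ AE · BC = -50416/505]
2. A_y = 1687/505  [AC · BD = 1936/505 ∩ AE · BC = -50416/505]
   → A = (-1821/505, 1687/505)

A = (-1821/505, 1687/505)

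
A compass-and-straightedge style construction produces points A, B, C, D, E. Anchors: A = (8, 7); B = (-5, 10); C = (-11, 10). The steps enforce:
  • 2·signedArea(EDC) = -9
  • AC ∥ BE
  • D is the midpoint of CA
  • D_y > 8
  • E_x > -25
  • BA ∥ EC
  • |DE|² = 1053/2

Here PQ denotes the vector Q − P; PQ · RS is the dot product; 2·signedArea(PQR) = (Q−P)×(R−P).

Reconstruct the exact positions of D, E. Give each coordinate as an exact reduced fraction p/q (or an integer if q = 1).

1. D_x = -3/2  [D is the midpoint of CA]
2. D_y = 17/2  [D is the midpoint of CA]
   → D = (-3/2, 17/2)
3. E_x = -24  [BA ∥ EC ∩ AC ∥ BE]
4. E_y = 13  [BA ∥ EC ∩ AC ∥ BE]
   → E = (-24, 13)

D = (-3/2, 17/2)
E = (-24, 13)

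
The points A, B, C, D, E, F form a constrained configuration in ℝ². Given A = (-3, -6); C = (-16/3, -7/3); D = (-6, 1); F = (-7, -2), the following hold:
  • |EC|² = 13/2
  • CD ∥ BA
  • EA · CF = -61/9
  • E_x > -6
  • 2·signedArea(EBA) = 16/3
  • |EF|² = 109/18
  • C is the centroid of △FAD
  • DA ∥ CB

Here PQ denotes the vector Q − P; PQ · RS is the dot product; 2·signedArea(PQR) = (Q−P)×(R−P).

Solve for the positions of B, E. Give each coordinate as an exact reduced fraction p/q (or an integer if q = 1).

1. B_x = -7/3  [CD ∥ BA ∩ DA ∥ CB]
2. B_y = -28/3  [CD ∥ BA ∩ DA ∥ CB]
   → B = (-7/3, -28/3)
3. E_x = -35/6  [2·signedArea(EBA) = 16/3 ∩ EA · CF = -61/9]
4. E_y = 1/6  [2·signedArea(EBA) = 16/3 ∩ EA · CF = -61/9]
   → E = (-35/6, 1/6)

B = (-7/3, -28/3)
E = (-35/6, 1/6)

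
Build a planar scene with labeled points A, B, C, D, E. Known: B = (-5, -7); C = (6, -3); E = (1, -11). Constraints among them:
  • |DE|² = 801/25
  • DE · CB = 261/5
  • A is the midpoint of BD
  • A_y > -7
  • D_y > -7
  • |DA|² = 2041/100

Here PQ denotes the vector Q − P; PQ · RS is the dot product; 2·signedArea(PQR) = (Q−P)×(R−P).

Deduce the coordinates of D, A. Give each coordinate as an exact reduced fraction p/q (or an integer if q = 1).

1. D_x = 4  [line 11·x + 4·y + -96/5 = 0 ∩ |DE|² = 801/25]
2. D_y = -31/5  [line 11·x + 4·y + -96/5 = 0 ∩ |DE|² = 801/25]
   → D = (4, -31/5)
3. A_x = -1/2  [A is the midpoint of BD]
4. A_y = -33/5  [A is the midpoint of BD]
   → A = (-1/2, -33/5)

A = (-1/2, -33/5)
D = (4, -31/5)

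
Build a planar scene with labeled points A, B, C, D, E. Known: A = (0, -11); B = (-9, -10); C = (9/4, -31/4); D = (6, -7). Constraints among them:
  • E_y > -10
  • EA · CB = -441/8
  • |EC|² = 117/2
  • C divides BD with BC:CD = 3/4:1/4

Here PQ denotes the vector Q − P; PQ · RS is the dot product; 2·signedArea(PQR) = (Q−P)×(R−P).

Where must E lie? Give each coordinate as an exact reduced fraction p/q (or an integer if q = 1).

E = (-21/4, -37/4)

1. E_x = -21/4  [line 45/4·x + 9/4·y + 639/8 = 0 ∩ |EC|² = 117/2]
2. E_y = -37/4  [line 45/4·x + 9/4·y + 639/8 = 0 ∩ |EC|² = 117/2]
   → E = (-21/4, -37/4)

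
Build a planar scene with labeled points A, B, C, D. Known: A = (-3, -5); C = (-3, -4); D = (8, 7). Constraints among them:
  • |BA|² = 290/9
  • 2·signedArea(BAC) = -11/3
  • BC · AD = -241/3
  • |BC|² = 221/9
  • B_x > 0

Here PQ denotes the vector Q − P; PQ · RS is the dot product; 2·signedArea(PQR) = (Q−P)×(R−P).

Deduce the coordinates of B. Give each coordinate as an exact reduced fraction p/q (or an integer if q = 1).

1. B_x = 2/3  [BC · AD = -241/3 ∩ 2·signedArea(BAC) = -11/3]
2. B_y = -2/3  [BC · AD = -241/3 ∩ 2·signedArea(BAC) = -11/3]
   → B = (2/3, -2/3)

B = (2/3, -2/3)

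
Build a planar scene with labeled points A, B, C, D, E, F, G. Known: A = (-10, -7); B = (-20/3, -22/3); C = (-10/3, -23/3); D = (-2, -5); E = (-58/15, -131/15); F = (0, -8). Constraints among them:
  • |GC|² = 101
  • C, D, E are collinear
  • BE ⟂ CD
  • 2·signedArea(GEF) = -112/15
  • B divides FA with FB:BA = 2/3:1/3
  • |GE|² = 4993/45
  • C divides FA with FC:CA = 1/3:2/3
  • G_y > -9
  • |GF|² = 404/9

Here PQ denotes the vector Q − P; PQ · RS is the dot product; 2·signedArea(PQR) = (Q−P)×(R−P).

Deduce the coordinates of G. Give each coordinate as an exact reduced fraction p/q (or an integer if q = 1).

G = (20/3, -26/3)

1. G_x = 20/3  [line -11/15·x + 58/15·y + 192/5 = 0 ∩ |GF|² = 404/9]
2. G_y = -26/3  [line -11/15·x + 58/15·y + 192/5 = 0 ∩ |GF|² = 404/9]
   → G = (20/3, -26/3)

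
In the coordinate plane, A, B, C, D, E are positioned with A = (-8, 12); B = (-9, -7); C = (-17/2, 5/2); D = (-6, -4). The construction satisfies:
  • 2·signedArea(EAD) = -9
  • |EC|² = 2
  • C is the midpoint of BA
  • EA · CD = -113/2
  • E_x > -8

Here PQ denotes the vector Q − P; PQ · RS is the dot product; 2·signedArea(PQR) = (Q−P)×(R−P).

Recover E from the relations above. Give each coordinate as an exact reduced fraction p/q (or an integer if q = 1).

E = (-15/2, 7/2)

1. E_x = -15/2  [2·signedArea(EAD) = -9 ∩ EA · CD = -113/2]
2. E_y = 7/2  [2·signedArea(EAD) = -9 ∩ EA · CD = -113/2]
   → E = (-15/2, 7/2)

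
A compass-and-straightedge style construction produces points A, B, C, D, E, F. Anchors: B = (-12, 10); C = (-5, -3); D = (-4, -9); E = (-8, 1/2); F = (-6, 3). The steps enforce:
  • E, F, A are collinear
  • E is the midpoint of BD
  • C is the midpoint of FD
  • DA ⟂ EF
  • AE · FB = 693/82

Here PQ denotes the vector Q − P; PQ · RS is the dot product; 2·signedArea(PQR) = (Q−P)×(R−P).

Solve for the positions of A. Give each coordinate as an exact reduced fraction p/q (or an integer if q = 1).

1. A_x = -454/41  [E, F, A are collinear ∩ DA ⟂ EF]
2. A_y = -137/41  [E, F, A are collinear ∩ DA ⟂ EF]
   → A = (-454/41, -137/41)

A = (-454/41, -137/41)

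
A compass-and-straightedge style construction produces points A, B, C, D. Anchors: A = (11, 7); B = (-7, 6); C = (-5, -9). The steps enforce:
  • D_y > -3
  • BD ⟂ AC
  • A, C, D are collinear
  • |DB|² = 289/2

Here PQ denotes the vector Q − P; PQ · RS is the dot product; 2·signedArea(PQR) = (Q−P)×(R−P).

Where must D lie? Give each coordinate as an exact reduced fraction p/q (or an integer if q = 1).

D = (3/2, -5/2)

1. D_x = 3/2  [A, C, D are collinear ∩ BD ⟂ AC]
2. D_y = -5/2  [A, C, D are collinear ∩ BD ⟂ AC]
   → D = (3/2, -5/2)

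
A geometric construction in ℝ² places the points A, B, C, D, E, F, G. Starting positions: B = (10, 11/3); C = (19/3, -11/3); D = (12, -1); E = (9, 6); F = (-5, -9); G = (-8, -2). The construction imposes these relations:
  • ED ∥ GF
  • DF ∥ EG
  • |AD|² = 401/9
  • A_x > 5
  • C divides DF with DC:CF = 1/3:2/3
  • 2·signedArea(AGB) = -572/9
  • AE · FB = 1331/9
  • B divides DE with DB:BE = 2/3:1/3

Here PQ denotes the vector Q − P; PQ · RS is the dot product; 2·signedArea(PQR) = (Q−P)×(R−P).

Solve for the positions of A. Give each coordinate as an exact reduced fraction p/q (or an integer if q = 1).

A = (16/3, -4/3)

1. A_x = 16/3  [2·signedArea(AGB) = -572/9 ∩ AE · FB = 1331/9]
2. A_y = -4/3  [2·signedArea(AGB) = -572/9 ∩ AE · FB = 1331/9]
   → A = (16/3, -4/3)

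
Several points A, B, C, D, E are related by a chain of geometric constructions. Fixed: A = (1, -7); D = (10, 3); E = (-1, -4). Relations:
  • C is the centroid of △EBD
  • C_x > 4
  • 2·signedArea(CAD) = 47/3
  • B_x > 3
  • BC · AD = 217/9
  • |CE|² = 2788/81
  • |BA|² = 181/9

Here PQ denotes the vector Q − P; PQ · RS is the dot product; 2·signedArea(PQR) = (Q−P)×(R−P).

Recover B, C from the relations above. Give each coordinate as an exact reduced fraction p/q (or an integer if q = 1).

B = (4, -11/3)
C = (13/3, -14/9)

1. C_x = 13/3  [line -10·x + 9·y + 172/3 = 0 ∩ |CE|² = 2788/81]
2. C_y = -14/9  [line -10·x + 9·y + 172/3 = 0 ∩ |CE|² = 2788/81]
   → C = (13/3, -14/9)
3. B_x = 4  [BC · AD = 217/9 ∩ C is the centroid of △EBD]
4. B_y = -11/3  [BC · AD = 217/9 ∩ C is the centroid of △EBD]
   → B = (4, -11/3)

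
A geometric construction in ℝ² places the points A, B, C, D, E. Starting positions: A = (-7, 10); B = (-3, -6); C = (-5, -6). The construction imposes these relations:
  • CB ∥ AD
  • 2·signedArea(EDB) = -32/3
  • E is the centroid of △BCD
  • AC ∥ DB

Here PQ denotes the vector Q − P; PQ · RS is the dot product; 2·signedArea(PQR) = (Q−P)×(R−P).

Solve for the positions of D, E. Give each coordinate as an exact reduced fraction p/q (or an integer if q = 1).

1. D_x = -5  [AC ∥ DB ∩ CB ∥ AD]
2. D_y = 10  [AC ∥ DB ∩ CB ∥ AD]
   → D = (-5, 10)
3. E_x = -13/3  [E is the centroid of △BCD]
4. E_y = -2/3  [E is the centroid of △BCD]
   → E = (-13/3, -2/3)

D = (-5, 10)
E = (-13/3, -2/3)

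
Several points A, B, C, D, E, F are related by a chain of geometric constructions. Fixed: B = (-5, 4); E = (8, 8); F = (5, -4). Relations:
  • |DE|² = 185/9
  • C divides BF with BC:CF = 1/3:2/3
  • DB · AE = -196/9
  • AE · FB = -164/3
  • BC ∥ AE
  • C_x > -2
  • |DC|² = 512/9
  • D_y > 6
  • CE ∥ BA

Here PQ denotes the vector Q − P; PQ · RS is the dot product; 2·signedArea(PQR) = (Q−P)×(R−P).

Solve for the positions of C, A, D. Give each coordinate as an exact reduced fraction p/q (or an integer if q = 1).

A = (14/3, 32/3)
C = (-5/3, 4/3)
D = (11/3, 20/3)

1. C_x = -5/3  [C divides BF with BC:CF = 1/3:2/3]
2. C_y = 4/3  [C divides BF with BC:CF = 1/3:2/3]
   → C = (-5/3, 4/3)
3. A_x = 14/3  [BC ∥ AE ∩ CE ∥ BA]
4. A_y = 32/3  [BC ∥ AE ∩ CE ∥ BA]
   → A = (14/3, 32/3)
5. D_x = 11/3  [line -10/3·x + 8/3·y + -50/9 = 0 ∩ |DC|² = 512/9]
6. D_y = 20/3  [line -10/3·x + 8/3·y + -50/9 = 0 ∩ |DC|² = 512/9]
   → D = (11/3, 20/3)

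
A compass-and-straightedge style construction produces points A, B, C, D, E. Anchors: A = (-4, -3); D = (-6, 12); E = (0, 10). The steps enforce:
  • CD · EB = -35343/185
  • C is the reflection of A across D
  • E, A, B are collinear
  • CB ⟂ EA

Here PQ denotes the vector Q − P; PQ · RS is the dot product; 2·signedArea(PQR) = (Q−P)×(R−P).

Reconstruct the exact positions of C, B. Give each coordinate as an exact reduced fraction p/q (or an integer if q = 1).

1. C_x = -8  [C is the reflection of A across D]
2. C_y = 27  [C is the reflection of A across D]
   → C = (-8, 27)
3. B_x = 756/185  [E, A, B are collinear ∩ CB ⟂ EA]
4. B_y = 4307/185  [E, A, B are collinear ∩ CB ⟂ EA]
   → B = (756/185, 4307/185)

B = (756/185, 4307/185)
C = (-8, 27)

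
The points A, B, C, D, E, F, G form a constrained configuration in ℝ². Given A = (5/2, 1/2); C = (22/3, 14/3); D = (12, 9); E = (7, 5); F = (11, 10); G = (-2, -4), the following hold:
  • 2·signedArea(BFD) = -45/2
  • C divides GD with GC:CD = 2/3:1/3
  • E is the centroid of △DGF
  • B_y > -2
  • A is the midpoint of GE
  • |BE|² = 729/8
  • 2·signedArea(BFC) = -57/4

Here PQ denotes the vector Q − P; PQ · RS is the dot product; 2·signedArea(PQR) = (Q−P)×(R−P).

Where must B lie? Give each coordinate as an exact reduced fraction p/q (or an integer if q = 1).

1. B_x = 1/4  [2·signedArea(BFC) = -57/4 ∩ 2·signedArea(BFD) = -45/2]
2. B_y = -7/4  [2·signedArea(BFC) = -57/4 ∩ 2·signedArea(BFD) = -45/2]
   → B = (1/4, -7/4)

B = (1/4, -7/4)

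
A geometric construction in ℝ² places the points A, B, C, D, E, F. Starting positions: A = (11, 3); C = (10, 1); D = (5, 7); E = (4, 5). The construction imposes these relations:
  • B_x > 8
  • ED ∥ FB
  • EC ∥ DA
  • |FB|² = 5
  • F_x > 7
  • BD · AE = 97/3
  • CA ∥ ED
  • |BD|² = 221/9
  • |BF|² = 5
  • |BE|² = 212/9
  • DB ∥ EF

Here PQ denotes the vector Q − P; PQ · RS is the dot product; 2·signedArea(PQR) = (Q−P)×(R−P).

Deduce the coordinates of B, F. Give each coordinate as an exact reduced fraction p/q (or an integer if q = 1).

B = (26/3, 11/3)
F = (23/3, 5/3)

1. B_x = 26/3  [line 7·x + -2·y + -160/3 = 0 ∩ |BE|² = 212/9]
2. B_y = 11/3  [line 7·x + -2·y + -160/3 = 0 ∩ |BE|² = 212/9]
   → B = (26/3, 11/3)
3. F_x = 23/3  [ED ∥ FB ∩ DB ∥ EF]
4. F_y = 5/3  [ED ∥ FB ∩ DB ∥ EF]
   → F = (23/3, 5/3)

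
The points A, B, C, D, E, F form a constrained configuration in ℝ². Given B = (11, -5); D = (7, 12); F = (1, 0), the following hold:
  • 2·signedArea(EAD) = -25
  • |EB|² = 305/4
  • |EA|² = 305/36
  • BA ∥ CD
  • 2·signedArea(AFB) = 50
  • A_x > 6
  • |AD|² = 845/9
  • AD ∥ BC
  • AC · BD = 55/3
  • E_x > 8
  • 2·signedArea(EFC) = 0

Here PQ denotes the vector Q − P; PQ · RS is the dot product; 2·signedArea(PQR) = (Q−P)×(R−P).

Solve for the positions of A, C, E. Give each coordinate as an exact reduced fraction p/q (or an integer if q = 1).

1. A_x = 19/3  [line 5·x + 10·y + -55 = 0 ∩ |AD|² = 845/9]
2. A_y = 7/3  [line 5·x + 10·y + -55 = 0 ∩ |AD|² = 845/9]
   → A = (19/3, 7/3)
3. C_x = 35/3  [BA ∥ CD ∩ AD ∥ BC]
4. C_y = 14/3  [BA ∥ CD ∩ AD ∥ BC]
   → C = (35/3, 14/3)
5. E_x = 9  [2·signedArea(EFC) = 0 ∩ 2·signedArea(EAD) = -25]
6. E_y = 7/2  [2·signedArea(EFC) = 0 ∩ 2·signedArea(EAD) = -25]
   → E = (9, 7/2)

A = (19/3, 7/3)
C = (35/3, 14/3)
E = (9, 7/2)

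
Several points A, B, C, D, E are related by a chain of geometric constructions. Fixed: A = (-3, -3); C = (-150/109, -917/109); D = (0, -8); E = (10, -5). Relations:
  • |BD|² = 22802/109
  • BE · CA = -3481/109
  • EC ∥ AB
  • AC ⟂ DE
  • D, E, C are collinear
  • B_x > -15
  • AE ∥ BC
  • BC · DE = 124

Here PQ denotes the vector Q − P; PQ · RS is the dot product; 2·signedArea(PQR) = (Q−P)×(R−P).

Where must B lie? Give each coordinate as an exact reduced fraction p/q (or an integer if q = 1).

1. B_x = -1567/109  [AE ∥ BC ∩ EC ∥ AB]
2. B_y = -699/109  [AE ∥ BC ∩ EC ∥ AB]
   → B = (-1567/109, -699/109)

B = (-1567/109, -699/109)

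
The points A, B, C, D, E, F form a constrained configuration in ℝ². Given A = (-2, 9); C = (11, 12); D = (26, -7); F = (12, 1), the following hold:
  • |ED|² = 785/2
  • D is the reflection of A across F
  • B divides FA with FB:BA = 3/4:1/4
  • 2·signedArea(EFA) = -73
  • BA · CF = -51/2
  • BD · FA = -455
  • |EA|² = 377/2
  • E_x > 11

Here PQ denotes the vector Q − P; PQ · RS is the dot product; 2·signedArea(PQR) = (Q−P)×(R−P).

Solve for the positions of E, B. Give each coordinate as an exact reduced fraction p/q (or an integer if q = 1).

B = (3/2, 7)
E = (23/2, 13/2)

1. E_x = 23/2  [line -8·x + -14·y + 183 = 0 ∩ |EA|² = 377/2]
2. E_y = 13/2  [line -8·x + -14·y + 183 = 0 ∩ |EA|² = 377/2]
   → E = (23/2, 13/2)
3. B_x = 3/2  [B divides FA with FB:BA = 3/4:1/4]
4. B_y = 7  [B divides FA with FB:BA = 3/4:1/4]
   → B = (3/2, 7)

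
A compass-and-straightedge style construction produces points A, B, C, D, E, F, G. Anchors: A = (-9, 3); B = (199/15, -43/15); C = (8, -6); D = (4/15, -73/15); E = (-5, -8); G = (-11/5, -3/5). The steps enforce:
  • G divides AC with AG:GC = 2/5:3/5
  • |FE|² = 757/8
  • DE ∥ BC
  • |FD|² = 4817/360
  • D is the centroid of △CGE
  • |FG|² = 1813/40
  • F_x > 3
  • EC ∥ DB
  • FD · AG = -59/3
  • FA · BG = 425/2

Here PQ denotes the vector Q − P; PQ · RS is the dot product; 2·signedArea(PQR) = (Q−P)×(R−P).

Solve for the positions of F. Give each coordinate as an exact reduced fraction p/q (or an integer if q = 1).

1. F_x = 15/4  [FD · AG = -59/3 ∩ FA · BG = 425/2]
2. F_y = -15/4  [FD · AG = -59/3 ∩ FA · BG = 425/2]
   → F = (15/4, -15/4)

F = (15/4, -15/4)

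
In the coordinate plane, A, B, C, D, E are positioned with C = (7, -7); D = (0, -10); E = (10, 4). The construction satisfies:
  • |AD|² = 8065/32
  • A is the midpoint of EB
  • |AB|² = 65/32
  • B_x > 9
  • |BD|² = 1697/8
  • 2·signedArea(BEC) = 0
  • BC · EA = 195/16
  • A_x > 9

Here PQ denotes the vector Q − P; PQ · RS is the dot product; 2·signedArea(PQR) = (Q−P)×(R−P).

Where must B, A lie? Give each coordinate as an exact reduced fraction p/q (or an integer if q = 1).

1. B_x = 37/4  [line 11·x + -3·y + -98 = 0 ∩ |BD|² = 1697/8]
2. B_y = 5/4  [line 11·x + -3·y + -98 = 0 ∩ |BD|² = 1697/8]
   → B = (37/4, 5/4)
3. A_x = 77/8  [A is the midpoint of EB]
4. A_y = 21/8  [A is the midpoint of EB]
   → A = (77/8, 21/8)

A = (77/8, 21/8)
B = (37/4, 5/4)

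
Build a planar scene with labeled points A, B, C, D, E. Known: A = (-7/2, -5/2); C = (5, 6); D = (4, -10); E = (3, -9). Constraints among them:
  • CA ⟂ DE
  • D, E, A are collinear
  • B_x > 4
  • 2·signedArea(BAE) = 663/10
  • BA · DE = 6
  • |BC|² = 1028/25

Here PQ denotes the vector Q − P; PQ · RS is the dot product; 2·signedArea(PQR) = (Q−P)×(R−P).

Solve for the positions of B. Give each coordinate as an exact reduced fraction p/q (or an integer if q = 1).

B = (23/5, -2/5)

1. B_x = 23/5  [2·signedArea(BAE) = 663/10 ∩ BA · DE = 6]
2. B_y = -2/5  [2·signedArea(BAE) = 663/10 ∩ BA · DE = 6]
   → B = (23/5, -2/5)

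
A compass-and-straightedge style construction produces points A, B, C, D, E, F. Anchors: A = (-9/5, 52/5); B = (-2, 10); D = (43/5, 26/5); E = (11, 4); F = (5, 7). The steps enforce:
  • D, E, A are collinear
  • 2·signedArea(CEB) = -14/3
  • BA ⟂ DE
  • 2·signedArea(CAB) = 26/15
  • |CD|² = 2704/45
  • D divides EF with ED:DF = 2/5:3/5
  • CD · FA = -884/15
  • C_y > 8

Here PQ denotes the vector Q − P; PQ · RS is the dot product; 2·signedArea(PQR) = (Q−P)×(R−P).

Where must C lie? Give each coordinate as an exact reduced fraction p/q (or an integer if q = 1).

1. C_x = 5/3  [2·signedArea(CAB) = 26/15 ∩ 2·signedArea(CEB) = -14/3]
2. C_y = 26/3  [2·signedArea(CAB) = 26/15 ∩ 2·signedArea(CEB) = -14/3]
   → C = (5/3, 26/3)

C = (5/3, 26/3)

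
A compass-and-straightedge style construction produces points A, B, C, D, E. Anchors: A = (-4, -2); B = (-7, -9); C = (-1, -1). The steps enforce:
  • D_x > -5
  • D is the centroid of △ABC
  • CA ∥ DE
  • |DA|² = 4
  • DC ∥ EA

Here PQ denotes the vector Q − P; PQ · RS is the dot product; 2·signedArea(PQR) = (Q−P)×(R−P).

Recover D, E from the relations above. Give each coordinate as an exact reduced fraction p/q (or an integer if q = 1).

1. D_x = -4  [D is the centroid of △ABC]
2. D_y = -4  [D is the centroid of △ABC]
   → D = (-4, -4)
3. E_x = -7  [DC ∥ EA ∩ CA ∥ DE]
4. E_y = -5  [DC ∥ EA ∩ CA ∥ DE]
   → E = (-7, -5)

D = (-4, -4)
E = (-7, -5)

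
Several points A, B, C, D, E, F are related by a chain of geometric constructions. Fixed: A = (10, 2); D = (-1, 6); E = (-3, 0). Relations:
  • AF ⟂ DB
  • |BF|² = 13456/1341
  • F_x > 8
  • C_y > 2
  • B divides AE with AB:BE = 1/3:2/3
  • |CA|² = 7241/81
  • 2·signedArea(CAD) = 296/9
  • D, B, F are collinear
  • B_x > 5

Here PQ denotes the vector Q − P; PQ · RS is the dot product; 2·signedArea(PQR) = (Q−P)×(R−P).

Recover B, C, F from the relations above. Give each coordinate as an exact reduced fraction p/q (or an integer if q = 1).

B = (17/3, 4/3)
C = (5/9, 22/9)
F = (1231/149, -72/149)

1. B_x = 17/3  [B divides AE with AB:BE = 1/3:2/3]
2. B_y = 4/3  [B divides AE with AB:BE = 1/3:2/3]
   → B = (17/3, 4/3)
3. C_x = 5/9  [line -4·x + -11·y + 262/9 = 0 ∩ |CA|² = 7241/81]
4. C_y = 22/9  [line -4·x + -11·y + 262/9 = 0 ∩ |CA|² = 7241/81]
   → C = (5/9, 22/9)
5. F_x = 1231/149  [D, B, F are collinear ∩ AF ⟂ DB]
6. F_y = -72/149  [D, B, F are collinear ∩ AF ⟂ DB]
   → F = (1231/149, -72/149)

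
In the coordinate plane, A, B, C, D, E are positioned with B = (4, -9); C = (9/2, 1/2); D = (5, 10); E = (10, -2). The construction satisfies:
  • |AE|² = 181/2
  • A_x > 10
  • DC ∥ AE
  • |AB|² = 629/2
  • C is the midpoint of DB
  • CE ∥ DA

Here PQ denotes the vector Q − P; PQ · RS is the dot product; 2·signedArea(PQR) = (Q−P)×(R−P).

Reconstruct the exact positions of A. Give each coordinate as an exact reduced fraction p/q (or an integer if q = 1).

1. A_x = 21/2  [DC ∥ AE ∩ CE ∥ DA]
2. A_y = 15/2  [DC ∥ AE ∩ CE ∥ DA]
   → A = (21/2, 15/2)

A = (21/2, 15/2)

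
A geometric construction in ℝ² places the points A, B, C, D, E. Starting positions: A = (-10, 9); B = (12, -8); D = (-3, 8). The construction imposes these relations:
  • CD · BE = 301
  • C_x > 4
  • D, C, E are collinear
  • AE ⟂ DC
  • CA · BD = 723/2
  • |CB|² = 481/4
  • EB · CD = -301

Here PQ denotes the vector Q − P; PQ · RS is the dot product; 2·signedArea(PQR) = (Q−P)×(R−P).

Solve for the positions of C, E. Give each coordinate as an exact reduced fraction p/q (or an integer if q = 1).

C = (9/2, 0)
E = (-3258/481, 5784/481)

1. C_x = 9/2  [line 15·x + -16·y + -135/2 = 0 ∩ |CB|² = 481/4]
2. C_y = 0  [line 15·x + -16·y + -135/2 = 0 ∩ |CB|² = 481/4]
   → C = (9/2, 0)
3. E_x = -3258/481  [D, C, E are collinear ∩ AE ⟂ DC]
4. E_y = 5784/481  [D, C, E are collinear ∩ AE ⟂ DC]
   → E = (-3258/481, 5784/481)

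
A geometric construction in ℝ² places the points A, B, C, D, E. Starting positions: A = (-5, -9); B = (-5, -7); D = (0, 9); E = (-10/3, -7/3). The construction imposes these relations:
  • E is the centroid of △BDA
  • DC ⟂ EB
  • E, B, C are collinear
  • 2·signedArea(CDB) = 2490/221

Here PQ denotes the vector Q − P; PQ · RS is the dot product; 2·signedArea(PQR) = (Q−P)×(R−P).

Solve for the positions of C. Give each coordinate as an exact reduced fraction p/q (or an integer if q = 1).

1. C_x = 140/221  [E, B, C are collinear ∩ DC ⟂ EB]
2. C_y = 1939/221  [E, B, C are collinear ∩ DC ⟂ EB]
   → C = (140/221, 1939/221)

C = (140/221, 1939/221)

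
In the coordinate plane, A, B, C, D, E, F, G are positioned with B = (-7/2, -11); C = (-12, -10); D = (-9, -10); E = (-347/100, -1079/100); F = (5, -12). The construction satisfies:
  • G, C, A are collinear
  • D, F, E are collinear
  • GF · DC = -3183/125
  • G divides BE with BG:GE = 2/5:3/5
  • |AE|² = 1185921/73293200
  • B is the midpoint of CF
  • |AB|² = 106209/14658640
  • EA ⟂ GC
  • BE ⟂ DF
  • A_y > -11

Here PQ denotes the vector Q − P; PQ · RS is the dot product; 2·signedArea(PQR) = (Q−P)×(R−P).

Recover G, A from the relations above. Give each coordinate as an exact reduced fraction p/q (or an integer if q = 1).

1. G_x = -436/125  [G divides BE with BG:GE = 2/5:3/5]
2. G_y = -2729/250  [G divides BE with BG:GE = 2/5:3/5]
   → G = (-436/125, -2729/250)
3. A_x = -15957808/4580825  [G, C, A are collinear ∩ EA ⟂ GC]
4. A_y = -200025799/18323300  [G, C, A are collinear ∩ EA ⟂ GC]
   → A = (-15957808/4580825, -200025799/18323300)

A = (-15957808/4580825, -200025799/18323300)
G = (-436/125, -2729/250)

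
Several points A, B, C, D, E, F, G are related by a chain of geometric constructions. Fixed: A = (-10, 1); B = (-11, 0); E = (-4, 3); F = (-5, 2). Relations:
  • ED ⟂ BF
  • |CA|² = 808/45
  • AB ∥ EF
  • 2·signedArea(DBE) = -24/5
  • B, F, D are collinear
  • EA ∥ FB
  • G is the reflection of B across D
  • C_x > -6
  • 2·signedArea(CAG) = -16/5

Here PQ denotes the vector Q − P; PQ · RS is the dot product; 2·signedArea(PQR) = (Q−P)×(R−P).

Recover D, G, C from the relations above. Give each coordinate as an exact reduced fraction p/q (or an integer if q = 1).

1. D_x = -19/5  [B, F, D are collinear ∩ ED ⟂ BF]
2. D_y = 12/5  [B, F, D are collinear ∩ ED ⟂ BF]
   → D = (-19/5, 12/5)
3. G_x = 17/5  [G is the reflection of B across D]
4. G_y = 24/5  [G is the reflection of B across D]
   → G = (17/5, 24/5)
5. C_x = -88/15  [line -19/5·x + 67/5·y + -241/5 = 0 ∩ |CA|² = 808/45]
6. C_y = 29/15  [line -19/5·x + 67/5·y + -241/5 = 0 ∩ |CA|² = 808/45]
   → C = (-88/15, 29/15)

C = (-88/15, 29/15)
D = (-19/5, 12/5)
G = (17/5, 24/5)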